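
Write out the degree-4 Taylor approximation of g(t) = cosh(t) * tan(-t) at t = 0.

-5*t^3/6 - t

Write out both Maclaurin series and multiply, keeping only the needed powers.
[t^0] = 0;  [t^1] = -1;  [t^2] = 0;  [t^3] = -5/6;  [t^4] = 0.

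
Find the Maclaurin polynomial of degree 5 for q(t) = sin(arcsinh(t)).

Let u equal the inner series; expand the outer function in u and truncate.
q(0) = 0
q′(0) = 1
q′′(0) = 0
q′′′(0) = -2
q^(4)(0) = 0
q^(5)(0) = 20
Dividing each by k! gives the coefficients c_0, ..., c_5.

t^5/6 - t^3/3 + t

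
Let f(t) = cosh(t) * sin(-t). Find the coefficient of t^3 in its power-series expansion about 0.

-1/3

Take the Cauchy product of the two expansions.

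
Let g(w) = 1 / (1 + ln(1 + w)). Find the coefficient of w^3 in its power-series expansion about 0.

Use the geometric series for the reciprocal, then substitute.
g(0) = 1
g′(0) = -1
g′′(0) = 3
g′′′(0) = -14

-7/3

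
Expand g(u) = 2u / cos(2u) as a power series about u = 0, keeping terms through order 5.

20*u^5/3 + 4*u^3 + 2*u

Write the quotient as an unknown series and match coefficients against numerator = denominator · series.
[u^0] = 0;  [u^1] = 2;  [u^2] = 0;  [u^3] = 4;  [u^4] = 0;  [u^5] = 20/3.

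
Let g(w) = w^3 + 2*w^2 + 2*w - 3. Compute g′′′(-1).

6

From the series, [(w + 1)^3] g = 1; multiply by 3! = 6 to get 6.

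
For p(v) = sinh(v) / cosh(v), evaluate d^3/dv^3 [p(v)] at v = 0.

Write the quotient as an unknown series and match coefficients against numerator = denominator · series.
From the series, [v^3] p = -1/3; multiply by 3! = 6 to get -2.

-2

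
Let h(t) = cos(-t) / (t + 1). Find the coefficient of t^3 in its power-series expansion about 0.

Use 1/(1 - r) = Σ r^k on the denominator, then take the Cauchy product.
h(0) = 1
h′(0) = -1
h′′(0) = 1
h′′′(0) = -3
So c_3 = h′′′(0)/3! = -1/2.

-1/2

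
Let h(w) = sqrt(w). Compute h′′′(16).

The coefficient of (w - 16)^3 in the expansion is 1/16384, so h′′′(16) = 3! * (1/16384) = 3/8192.

3/8192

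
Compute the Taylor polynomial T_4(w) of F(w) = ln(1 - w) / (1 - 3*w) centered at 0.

-131*w^4/4 - 65*w^3/6 - 7*w^2/2 - w

Multiply the numerator's expansion by the denominator's geometric series.
F(0) = 0
F′(0) = -1
F′′(0) = -7
F′′′(0) = -65
F^(4)(0) = -786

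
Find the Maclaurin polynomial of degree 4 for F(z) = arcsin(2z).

4*z^3/3 + 2*z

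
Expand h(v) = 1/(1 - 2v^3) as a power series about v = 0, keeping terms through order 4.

2*v^3 + 1

[v^0] = 1;  [v^1] = 0;  [v^2] = 0;  [v^3] = 2;  [v^4] = 0.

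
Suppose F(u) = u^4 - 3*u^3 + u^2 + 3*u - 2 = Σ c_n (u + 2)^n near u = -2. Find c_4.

[(u + 2)^0] = 36;  [(u + 2)^1] = -69;  [(u + 2)^2] = 43;  [(u + 2)^3] = -11;  [(u + 2)^4] = 1.

1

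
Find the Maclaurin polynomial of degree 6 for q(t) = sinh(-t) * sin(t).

Write out both Maclaurin series and multiply, keeping only the needed powers.
q(0) = 0
q′(0) = 0
q′′(0) = -2
q′′′(0) = 0
q^(4)(0) = 0
q^(5)(0) = 0
q^(6)(0) = 8
The Taylor polynomial is Σ q^(k)(0)/k! · t^k.

t^6/90 - t^2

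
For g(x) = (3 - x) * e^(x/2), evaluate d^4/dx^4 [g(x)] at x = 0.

Distribute the polynomial across the series and collect like powers.
The coefficient of x^4 in the expansion is -5/384, so g^(4)(0) = 4! * (-5/384) = -5/16.

-5/16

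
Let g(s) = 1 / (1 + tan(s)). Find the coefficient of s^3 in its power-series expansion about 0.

-4/3

Write 1/(1+u) = 1 - u + u^2 - u^3 + ... and substitute the series for u.
So c_3 = g′′′(0)/3! = -4/3.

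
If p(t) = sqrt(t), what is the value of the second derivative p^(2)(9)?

-1/108

The coefficient of (t - 9)^2 in the expansion is -1/216, so p′′(9) = 2! * (-1/216) = -1/108.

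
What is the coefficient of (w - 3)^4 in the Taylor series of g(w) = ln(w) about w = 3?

g(3) = ln(3)
g′(3) = 1/3
g′′(3) = -1/9
g′′′(3) = 2/27
g^(4)(3) = -2/27

-1/324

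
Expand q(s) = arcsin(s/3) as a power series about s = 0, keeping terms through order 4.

s^3/162 + s/3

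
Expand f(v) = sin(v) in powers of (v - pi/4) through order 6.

-sqrt(2)*(v - pi/4)^6/1440 + sqrt(2)*(v - pi/4)^5/240 + sqrt(2)*(v - pi/4)^4/48 - sqrt(2)*(v - pi/4)^3/12 - sqrt(2)*(v - pi/4)^2/4 + sqrt(2)*(v - pi/4)/2 + sqrt(2)/2

Compute the successive derivatives at the expansion point and divide by k!.
[(v - pi/4)^0] = sqrt(2)/2;  [(v - pi/4)^1] = sqrt(2)/2;  [(v - pi/4)^2] = -sqrt(2)/4;  [(v - pi/4)^3] = -sqrt(2)/12;  [(v - pi/4)^4] = sqrt(2)/48;  [(v - pi/4)^5] = sqrt(2)/240;  [(v - pi/4)^6] = -sqrt(2)/1440.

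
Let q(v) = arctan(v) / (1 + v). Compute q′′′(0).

Multiply the two series term by term and collect like powers.
From the series, [v^3] q = 2/3; multiply by 3! = 6 to get 4.

4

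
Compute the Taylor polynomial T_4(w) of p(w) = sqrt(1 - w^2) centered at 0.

Use the known series and substitute for the argument.
p(0) = 1
p′(0) = 0
p′′(0) = -1
p′′′(0) = 0
p^(4)(0) = -3
Then c_k = p^(k)(0)/k! gives each Taylor coefficient.

-w^4/8 - w^2/2 + 1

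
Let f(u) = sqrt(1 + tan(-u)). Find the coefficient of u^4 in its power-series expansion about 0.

-47/384

Compose series: expand the inner function first, then feed it into the outer expansion.
f(0) = 1
f′(0) = -1/2
f′′(0) = -1/4
f′′′(0) = -11/8
f^(4)(0) = -47/16
So c_4 = f^(4)(0)/4! = -47/384.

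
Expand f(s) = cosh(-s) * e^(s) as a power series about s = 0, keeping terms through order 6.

Write out both Maclaurin series and multiply, keeping only the needed powers.

2*s^6/45 + 2*s^5/15 + s^4/3 + 2*s^3/3 + s^2 + s + 1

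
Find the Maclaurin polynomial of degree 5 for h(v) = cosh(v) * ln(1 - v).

Multiply the two series term by term and collect like powers.
h(0) = 0
h′(0) = -1
h′′(0) = -1
h′′′(0) = -5
h^(4)(0) = -12
h^(5)(0) = -49
The Taylor polynomial is Σ h^(k)(0)/k! · v^k.

-49*v^5/120 - v^4/2 - 5*v^3/6 - v^2/2 - v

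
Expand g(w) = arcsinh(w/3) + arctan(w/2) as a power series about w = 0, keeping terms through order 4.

Combine the two series term by term.

-31*w^3/648 + 5*w/6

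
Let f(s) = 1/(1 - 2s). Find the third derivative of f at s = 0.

The coefficient of s^3 in the expansion is 8, so f′′′(0) = 3! * (8) = 48.

48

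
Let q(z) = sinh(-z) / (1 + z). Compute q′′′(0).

Write out both Maclaurin series and multiply, keeping only the needed powers.
From the series, [z^3] q = -7/6; multiply by 3! = 6 to get -7.

-7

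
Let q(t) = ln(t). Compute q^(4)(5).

-6/625

Apply the Taylor formula c_k = f^(k)(a)/k!.
The coefficient of (t - 5)^4 in the expansion is -1/2500, so q^(4)(5) = 4! * (-1/2500) = -6/625.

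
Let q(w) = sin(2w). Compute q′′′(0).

The coefficient of w^3 in the expansion is -4/3, so q′′′(0) = 3! * (-4/3) = -8.

-8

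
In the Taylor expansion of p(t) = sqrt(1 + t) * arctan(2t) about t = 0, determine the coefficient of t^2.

Multiply the two series term by term and collect like powers.
[t^0] = 0;  [t^1] = 2;  [t^2] = 1.
So c_2 = p′′(0)/2! = 1.

1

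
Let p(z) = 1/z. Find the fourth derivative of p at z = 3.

8/81

The coefficient of (z - 3)^4 in the expansion is 1/243, so p^(4)(3) = 4! * (1/243) = 8/81.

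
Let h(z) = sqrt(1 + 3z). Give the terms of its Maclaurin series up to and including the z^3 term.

Use the known series and substitute for the argument.

27*z^3/16 - 9*z^2/8 + 3*z/2 + 1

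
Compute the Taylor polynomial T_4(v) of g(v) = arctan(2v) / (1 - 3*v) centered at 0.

46*v^4 + 46*v^3/3 + 6*v^2 + 2*v

Use 1/(1 - r) = Σ r^k on the denominator, then take the Cauchy product.
g(0) = 0
g′(0) = 2
g′′(0) = 12
g′′′(0) = 92
g^(4)(0) = 1104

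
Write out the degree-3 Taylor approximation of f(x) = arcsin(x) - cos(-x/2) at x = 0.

x^3/6 + x^2/8 + x - 1

Add the two expansions coefficient-wise.
f(0) = -1
f′(0) = 1
f′′(0) = 1/4
f′′′(0) = 1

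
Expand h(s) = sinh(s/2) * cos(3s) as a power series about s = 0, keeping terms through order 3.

-107*s^3/48 + s/2

Take the Cauchy product of the two expansions.
[s^0] = 0;  [s^1] = 1/2;  [s^2] = 0;  [s^3] = -107/48.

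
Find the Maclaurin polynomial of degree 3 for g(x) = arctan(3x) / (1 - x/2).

Expand each factor separately, then convolve coefficients.

-33*x^3/4 + 3*x^2/2 + 3*x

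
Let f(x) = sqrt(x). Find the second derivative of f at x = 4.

From the series, [(x - 4)^2] f = -1/64; multiply by 2! = 2 to get -1/32.

-1/32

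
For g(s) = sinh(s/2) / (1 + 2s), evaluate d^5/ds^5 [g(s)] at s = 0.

Take the Cauchy product of the two expansions.
From the series, [s^5] g = 10347/1280; multiply by 5! = 120 to get 31041/32.

31041/32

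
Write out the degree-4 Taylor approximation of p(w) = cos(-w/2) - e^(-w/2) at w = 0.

Expand each term separately and add.
p(0) = 0
p′(0) = 1/2
p′′(0) = -1/2
p′′′(0) = 1/8
p^(4)(0) = 0

w^3/48 - w^2/4 + w/2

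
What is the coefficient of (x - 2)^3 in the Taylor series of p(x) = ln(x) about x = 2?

1/24

p(2) = ln(2)
p′(2) = 1/2
p′′(2) = -1/4
p′′′(2) = 1/4
So c_3 = p′′′(2)/3! = 1/24.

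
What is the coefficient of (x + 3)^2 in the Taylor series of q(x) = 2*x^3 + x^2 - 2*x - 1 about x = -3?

[(x + 3)^0] = -40;  [(x + 3)^1] = 46;  [(x + 3)^2] = -17.

-17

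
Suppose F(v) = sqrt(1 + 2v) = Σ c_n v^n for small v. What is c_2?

Apply the Taylor formula c_k = f^(k)(a)/k!.
[v^0] = 1;  [v^1] = 1;  [v^2] = -1/2.

-1/2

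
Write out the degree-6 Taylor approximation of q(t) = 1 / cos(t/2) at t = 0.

Write the quotient as an unknown series and match coefficients against numerator = denominator · series.
q(0) = 1
q′(0) = 0
q′′(0) = 1/4
q′′′(0) = 0
q^(4)(0) = 5/16
q^(5)(0) = 0
q^(6)(0) = 61/64
Then c_k = q^(k)(0)/k! gives each Taylor coefficient.

61*t^6/46080 + 5*t^4/384 + t^2/8 + 1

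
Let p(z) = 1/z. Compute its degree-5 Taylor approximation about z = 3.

-(z - 3)^5/729 + (z - 3)^4/243 - (z - 3)^3/81 + (z - 3)^2/27 - (z - 3)/9 + 1/3

Differentiate repeatedly and evaluate at the center.
[(z - 3)^0] = 1/3;  [(z - 3)^1] = -1/9;  [(z - 3)^2] = 1/27;  [(z - 3)^3] = -1/81;  [(z - 3)^4] = 1/243;  [(z - 3)^5] = -1/729.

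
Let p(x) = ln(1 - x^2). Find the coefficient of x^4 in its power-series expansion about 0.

-1/2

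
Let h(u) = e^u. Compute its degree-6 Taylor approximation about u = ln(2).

(u - ln(2))^6/360 + (u - ln(2))^5/60 + (u - ln(2))^4/12 + (u - ln(2))^3/3 + (u - ln(2))^2 + 2*(u - ln(2)) + 2

h(ln(2)) = 2
h′(ln(2)) = 2
h′′(ln(2)) = 2
h′′′(ln(2)) = 2
h^(4)(ln(2)) = 2
h^(5)(ln(2)) = 2
h^(6)(ln(2)) = 2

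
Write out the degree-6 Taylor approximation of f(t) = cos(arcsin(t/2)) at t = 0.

Let u equal the inner series; expand the outer function in u and truncate.
f(0) = 1
f′(0) = 0
f′′(0) = -1/4
f′′′(0) = 0
f^(4)(0) = -3/16
f^(5)(0) = 0
f^(6)(0) = -45/64
The Taylor polynomial is Σ f^(k)(0)/k! · t^k.

-t^6/1024 - t^4/128 - t^2/8 + 1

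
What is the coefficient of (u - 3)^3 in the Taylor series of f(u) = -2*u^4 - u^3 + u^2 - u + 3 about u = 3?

-25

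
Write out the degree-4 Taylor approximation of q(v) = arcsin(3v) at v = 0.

q(0) = 0
q′(0) = 3
q′′(0) = 0
q′′′(0) = 27
q^(4)(0) = 0
Then c_k = q^(k)(0)/k! gives each Taylor coefficient.

9*v^3/2 + 3*v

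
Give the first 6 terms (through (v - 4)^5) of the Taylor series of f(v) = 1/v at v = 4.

-(v - 4)^5/4096 + (v - 4)^4/1024 - (v - 4)^3/256 + (v - 4)^2/64 - (v - 4)/16 + 1/4

f(4) = 1/4
f′(4) = -1/16
f′′(4) = 1/32
f′′′(4) = -3/128
f^(4)(4) = 3/128
f^(5)(4) = -15/512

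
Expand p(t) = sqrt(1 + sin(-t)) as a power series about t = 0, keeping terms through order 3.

t^3/48 - t^2/8 - t/2 + 1

Compose series: expand the inner function first, then feed it into the outer expansion.
p(0) = 1
p′(0) = -1/2
p′′(0) = -1/4
p′′′(0) = 1/8
Dividing each by k! gives the coefficients c_0, ..., c_3.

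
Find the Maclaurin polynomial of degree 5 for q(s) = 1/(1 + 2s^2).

4*s^4 - 2*s^2 + 1

q(0) = 1
q′(0) = 0
q′′(0) = -4
q′′′(0) = 0
q^(4)(0) = 96
q^(5)(0) = 0
Then c_k = q^(k)(0)/k! gives each Taylor coefficient.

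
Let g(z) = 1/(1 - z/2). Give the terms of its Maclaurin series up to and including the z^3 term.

[z^0] = 1;  [z^1] = 1/2;  [z^2] = 1/4;  [z^3] = 1/8.

z^3/8 + z^2/4 + z/2 + 1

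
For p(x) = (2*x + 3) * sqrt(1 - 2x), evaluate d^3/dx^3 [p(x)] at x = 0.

-15

Multiply each power in the prefactor through the base expansion.
From the series, [x^3] p = -5/2; multiply by 3! = 6 to get -15.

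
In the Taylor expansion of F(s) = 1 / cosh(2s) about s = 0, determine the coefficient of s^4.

10/3

Divide the numerator series by the denominator series (power-series long division).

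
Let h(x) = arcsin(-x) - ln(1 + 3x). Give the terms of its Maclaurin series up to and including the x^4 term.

81*x^4/4 - 55*x^3/6 + 9*x^2/2 - 4*x

Combine the two series term by term.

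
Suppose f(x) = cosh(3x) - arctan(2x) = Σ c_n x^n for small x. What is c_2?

Expand each term separately and add.
f(0) = 1
f′(0) = -2
f′′(0) = 9
Dividing each by k! gives the coefficients c_0, ..., c_2.

9/2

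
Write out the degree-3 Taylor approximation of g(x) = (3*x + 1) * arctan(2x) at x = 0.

-8*x^3/3 + 6*x^2 + 2*x

Shift and add copies of the series according to the polynomial's terms.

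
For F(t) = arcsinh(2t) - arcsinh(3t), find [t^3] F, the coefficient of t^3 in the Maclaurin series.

Expand each term separately and add.
F(0) = 0
F′(0) = -1
F′′(0) = 0
F′′′(0) = 19
So c_3 = F′′′(0)/3! = 19/6.

19/6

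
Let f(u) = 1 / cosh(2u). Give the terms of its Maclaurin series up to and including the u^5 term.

Divide the numerator series by the denominator series (power-series long division).
f(0) = 1
f′(0) = 0
f′′(0) = -4
f′′′(0) = 0
f^(4)(0) = 80
f^(5)(0) = 0

10*u^4/3 - 2*u^2 + 1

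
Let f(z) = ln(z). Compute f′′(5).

The coefficient of (z - 5)^2 in the expansion is -1/50, so f′′(5) = 2! * (-1/50) = -1/25.

-1/25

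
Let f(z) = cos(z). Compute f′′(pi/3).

Apply the Taylor formula c_k = f^(k)(a)/k!.
From the series, [(z - pi/3)^2] f = -1/4; multiply by 2! = 2 to get -1/2.

-1/2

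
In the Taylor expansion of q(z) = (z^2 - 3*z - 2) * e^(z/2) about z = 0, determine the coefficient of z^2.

Shift and add copies of the series according to the polynomial's terms.
q(0) = -2
q′(0) = -4
q′′(0) = -3/2

-3/4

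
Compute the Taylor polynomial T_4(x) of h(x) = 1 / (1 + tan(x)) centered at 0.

5*x^4/3 - 4*x^3/3 + x^2 - x + 1

Use the geometric series for the reciprocal, then substitute.
h(0) = 1
h′(0) = -1
h′′(0) = 2
h′′′(0) = -8
h^(4)(0) = 40
Dividing each by k! gives the coefficients c_0, ..., c_4.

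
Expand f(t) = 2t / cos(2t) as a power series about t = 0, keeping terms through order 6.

20*t^5/3 + 4*t^3 + 2*t

Divide the numerator series by the denominator series (power-series long division).
f(0) = 0
f′(0) = 2
f′′(0) = 0
f′′′(0) = 24
f^(4)(0) = 0
f^(5)(0) = 800
f^(6)(0) = 0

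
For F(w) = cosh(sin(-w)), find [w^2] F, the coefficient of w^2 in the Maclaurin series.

1/2

Compose series: expand the inner function first, then feed it into the outer expansion.
F(0) = 1
F′(0) = 0
F′′(0) = 1
Dividing each by k! gives the coefficients c_0, ..., c_2.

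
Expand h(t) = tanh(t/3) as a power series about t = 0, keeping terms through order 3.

[t^0] = 0;  [t^1] = 1/3;  [t^2] = 0;  [t^3] = -1/81.

-t^3/81 + t/3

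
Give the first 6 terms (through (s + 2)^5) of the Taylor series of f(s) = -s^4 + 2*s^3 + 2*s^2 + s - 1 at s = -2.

f(-2) = -27
f′(-2) = 49
f′′(-2) = -68
f′′′(-2) = 60
f^(4)(-2) = -24
f^(5)(-2) = 0

-(s + 2)^4 + 10*(s + 2)^3 - 34*(s + 2)^2 + 49*(s + 2) - 27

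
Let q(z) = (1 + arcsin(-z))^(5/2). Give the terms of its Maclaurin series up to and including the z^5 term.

-91*z^5/256 + 75*z^4/128 - 35*z^3/48 + 15*z^2/8 - 5*z/2 + 1

Let u equal the inner series; expand the outer function in u and truncate.
q(0) = 1
q′(0) = -5/2
q′′(0) = 15/4
q′′′(0) = -35/8
q^(4)(0) = 225/16
q^(5)(0) = -1365/32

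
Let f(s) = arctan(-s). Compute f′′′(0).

From the series, [s^3] f = 1/3; multiply by 3! = 6 to get 2.

2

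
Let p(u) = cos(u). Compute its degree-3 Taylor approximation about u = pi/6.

Apply the Taylor formula c_k = f^(k)(a)/k!.

(u - pi/6)^3/12 - sqrt(3)*(u - pi/6)^2/4 - (u - pi/6)/2 + sqrt(3)/2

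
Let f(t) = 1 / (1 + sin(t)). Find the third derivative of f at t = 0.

Expand as Σ (-1)^k u^k with u equal to the inner function's series.
From the series, [t^3] f = -5/6; multiply by 3! = 6 to get -5.

-5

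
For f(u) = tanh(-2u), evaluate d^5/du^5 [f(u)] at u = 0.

-512

Use the known series and substitute for the argument.
From the series, [u^5] f = -64/15; multiply by 5! = 120 to get -512.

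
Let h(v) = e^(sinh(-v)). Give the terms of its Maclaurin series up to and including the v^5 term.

Plug the Maclaurin series of the inner function into that of the outer and collect terms.
[v^0] = 1;  [v^1] = -1;  [v^2] = 1/2;  [v^3] = -1/3;  [v^4] = 5/24;  [v^5] = -1/10.

-v^5/10 + 5*v^4/24 - v^3/3 + v^2/2 - v + 1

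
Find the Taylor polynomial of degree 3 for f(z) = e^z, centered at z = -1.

(z + 1)^3*e^(-1)/6 + (z + 1)^2*e^(-1)/2 + (z + 1)*e^(-1) + e^(-1)

f(-1) = e^(-1)
f′(-1) = e^(-1)
f′′(-1) = e^(-1)
f′′′(-1) = e^(-1)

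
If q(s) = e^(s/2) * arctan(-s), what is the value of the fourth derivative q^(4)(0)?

7/2

Expand each factor separately, then convolve coefficients.
From the series, [s^4] q = 7/48; multiply by 4! = 24 to get 7/2.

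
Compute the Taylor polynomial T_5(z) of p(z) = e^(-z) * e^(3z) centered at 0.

Write out both Maclaurin series and multiply, keeping only the needed powers.
[z^0] = 1;  [z^1] = 2;  [z^2] = 2;  [z^3] = 4/3;  [z^4] = 2/3;  [z^5] = 4/15.

4*z^5/15 + 2*z^4/3 + 4*z^3/3 + 2*z^2 + 2*z + 1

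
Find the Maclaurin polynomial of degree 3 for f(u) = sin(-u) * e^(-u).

-u^3/3 + u^2 - u

Multiply the two series term by term and collect like powers.
f(0) = 0
f′(0) = -1
f′′(0) = 2
f′′′(0) = -2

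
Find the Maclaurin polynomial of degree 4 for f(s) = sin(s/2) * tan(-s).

Write out both Maclaurin series and multiply, keeping only the needed powers.
f(0) = 0
f′(0) = 0
f′′(0) = -1
f′′′(0) = 0
f^(4)(0) = -7/2

-7*s^4/48 - s^2/2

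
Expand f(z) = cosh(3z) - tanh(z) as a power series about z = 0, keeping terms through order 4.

Combine the two series term by term.
[z^0] = 1;  [z^1] = -1;  [z^2] = 9/2;  [z^3] = 1/3;  [z^4] = 27/8.

27*z^4/8 + z^3/3 + 9*z^2/2 - z + 1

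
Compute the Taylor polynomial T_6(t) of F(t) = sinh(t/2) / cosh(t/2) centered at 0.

t^5/240 - t^3/24 + t/2

Invert the denominator's series and multiply.
F(0) = 0
F′(0) = 1/2
F′′(0) = 0
F′′′(0) = -1/4
F^(4)(0) = 0
F^(5)(0) = 1/2
F^(6)(0) = 0
The Taylor polynomial is Σ F^(k)(0)/k! · t^k.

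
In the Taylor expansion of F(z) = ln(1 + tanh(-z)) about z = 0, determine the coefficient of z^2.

Substitute the inner expansion into the outer series and collect powers.
F(0) = 0
F′(0) = -1
F′′(0) = -1

-1/2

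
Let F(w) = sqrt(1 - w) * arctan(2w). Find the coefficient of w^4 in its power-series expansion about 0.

29/24

Multiply the two series term by term and collect like powers.
F(0) = 0
F′(0) = 2
F′′(0) = -2
F′′′(0) = -35/2
F^(4)(0) = 29
The Taylor polynomial is Σ F^(k)(0)/k! · w^k.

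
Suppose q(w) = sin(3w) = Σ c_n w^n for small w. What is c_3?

-9/2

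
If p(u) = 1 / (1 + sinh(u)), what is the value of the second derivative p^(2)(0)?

Expand as Σ (-1)^k u^k with u equal to the inner function's series.
The coefficient of u^2 in the expansion is 1, so p′′(0) = 2! * (1) = 2.

2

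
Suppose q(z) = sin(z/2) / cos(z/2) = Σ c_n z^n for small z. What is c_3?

Divide the numerator series by the denominator series (power-series long division).
q(0) = 0
q′(0) = 1/2
q′′(0) = 0
q′′′(0) = 1/4
So c_3 = q′′′(0)/3! = 1/24.

1/24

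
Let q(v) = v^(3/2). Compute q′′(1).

3/4

Use the known series and substitute for the argument.
The coefficient of (v - 1)^2 in the expansion is 3/8, so q′′(1) = 2! * (3/8) = 3/4.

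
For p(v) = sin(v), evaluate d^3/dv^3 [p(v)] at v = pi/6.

Differentiate repeatedly and evaluate at the center.
The coefficient of (v - pi/6)^3 in the expansion is -sqrt(3)/12, so p′′′(pi/6) = 3! * (-sqrt(3)/12) = -sqrt(3)/2.

-sqrt(3)/2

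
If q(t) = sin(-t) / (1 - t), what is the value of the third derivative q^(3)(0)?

Multiply the two series term by term and collect like powers.
From the series, [t^3] q = -5/6; multiply by 3! = 6 to get -5.

-5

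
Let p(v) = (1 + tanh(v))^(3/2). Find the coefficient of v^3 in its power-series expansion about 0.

-9/16

Let u equal the inner series; expand the outer function in u and truncate.
[v^0] = 1;  [v^1] = 3/2;  [v^2] = 3/8;  [v^3] = -9/16.
So c_3 = p′′′(0)/3! = -9/16.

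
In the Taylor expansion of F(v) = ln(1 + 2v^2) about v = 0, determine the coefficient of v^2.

Apply the Taylor formula c_k = f^(k)(a)/k!.
F(0) = 0
F′(0) = 0
F′′(0) = 4
Dividing each by k! gives the coefficients c_0, ..., c_2.

2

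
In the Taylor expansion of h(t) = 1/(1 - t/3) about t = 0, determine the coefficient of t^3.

1/27

h(0) = 1
h′(0) = 1/3
h′′(0) = 2/9
h′′′(0) = 2/9
Then c_k = h^(k)(0)/k! gives each Taylor coefficient.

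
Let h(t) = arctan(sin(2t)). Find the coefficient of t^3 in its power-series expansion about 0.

Substitute the inner expansion into the outer series and collect powers.
h(0) = 0
h′(0) = 2
h′′(0) = 0
h′′′(0) = -24
So c_3 = h′′′(0)/3! = -4.

-4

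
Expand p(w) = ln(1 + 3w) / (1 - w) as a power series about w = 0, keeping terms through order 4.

-51*w^4/4 + 15*w^3/2 - 3*w^2/2 + 3*w

Write out both Maclaurin series and multiply, keeping only the needed powers.
[w^0] = 0;  [w^1] = 3;  [w^2] = -3/2;  [w^3] = 15/2;  [w^4] = -51/4.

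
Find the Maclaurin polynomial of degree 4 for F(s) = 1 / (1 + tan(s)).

Write 1/(1+u) = 1 - u + u^2 - u^3 + ... and substitute the series for u.

5*s^4/3 - 4*s^3/3 + s^2 - s + 1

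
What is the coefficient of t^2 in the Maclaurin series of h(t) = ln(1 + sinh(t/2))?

-1/8

Compose series: expand the inner function first, then feed it into the outer expansion.
h(0) = 0
h′(0) = 1/2
h′′(0) = -1/4
So c_2 = h′′(0)/2! = -1/8.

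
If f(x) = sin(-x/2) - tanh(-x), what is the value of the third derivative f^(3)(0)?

-15/8

Add the two expansions coefficient-wise.
From the series, [x^3] f = -5/16; multiply by 3! = 6 to get -15/8.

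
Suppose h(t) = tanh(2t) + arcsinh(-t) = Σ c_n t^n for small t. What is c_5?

Add the two expansions coefficient-wise.
h(0) = 0
h′(0) = 1
h′′(0) = 0
h′′′(0) = -15
h^(4)(0) = 0
h^(5)(0) = 503
So c_5 = h^(5)(0)/5! = 503/120.

503/120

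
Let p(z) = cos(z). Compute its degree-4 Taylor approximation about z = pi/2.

(z - pi/2)^3/6 - (z - pi/2)

p(pi/2) = 0
p′(pi/2) = -1
p′′(pi/2) = 0
p′′′(pi/2) = 1
p^(4)(pi/2) = 0
Then c_k = p^(k)(pi/2)/k! gives each Taylor coefficient.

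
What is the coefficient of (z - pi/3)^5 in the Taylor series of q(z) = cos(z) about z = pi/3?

q(pi/3) = 1/2
q′(pi/3) = -sqrt(3)/2
q′′(pi/3) = -1/2
q′′′(pi/3) = sqrt(3)/2
q^(4)(pi/3) = 1/2
q^(5)(pi/3) = -sqrt(3)/2
Then c_k = q^(k)(pi/3)/k! gives each Taylor coefficient.

-sqrt(3)/240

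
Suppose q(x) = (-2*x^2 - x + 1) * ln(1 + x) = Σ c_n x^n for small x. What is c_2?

Distribute the polynomial across the series and collect like powers.
[x^0] = 0;  [x^1] = 1;  [x^2] = -3/2.
So c_2 = q′′(0)/2! = -3/2.

-3/2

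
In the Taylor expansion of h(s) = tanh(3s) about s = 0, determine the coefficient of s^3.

-9

h(0) = 0
h′(0) = 3
h′′(0) = 0
h′′′(0) = -54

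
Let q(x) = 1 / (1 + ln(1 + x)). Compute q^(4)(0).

Expand as Σ (-1)^k u^k with u equal to the inner function's series.
The coefficient of x^4 in the expansion is 11/3, so q^(4)(0) = 4! * (11/3) = 88.

88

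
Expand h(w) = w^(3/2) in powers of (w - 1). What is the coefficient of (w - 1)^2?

3/8

[(w - 1)^0] = 1;  [(w - 1)^1] = 3/2;  [(w - 1)^2] = 3/8.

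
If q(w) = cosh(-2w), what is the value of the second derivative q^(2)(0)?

Apply the Taylor formula c_k = f^(k)(a)/k!.
From the series, [w^2] q = 2; multiply by 2! = 2 to get 4.

4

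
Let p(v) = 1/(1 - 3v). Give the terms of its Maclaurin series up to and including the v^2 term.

9*v^2 + 3*v + 1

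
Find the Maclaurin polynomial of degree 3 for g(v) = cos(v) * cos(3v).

1 - 5*v^2

Write out both Maclaurin series and multiply, keeping only the needed powers.
g(0) = 1
g′(0) = 0
g′′(0) = -10
g′′′(0) = 0
Dividing each by k! gives the coefficients c_0, ..., c_3.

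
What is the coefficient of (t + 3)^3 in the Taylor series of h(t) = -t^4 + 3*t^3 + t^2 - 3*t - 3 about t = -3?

15

Differentiate repeatedly and evaluate at the center.
h(-3) = -147
h′(-3) = 180
h′′(-3) = -160
h′′′(-3) = 90
So c_3 = h′′′(-3)/3! = 15.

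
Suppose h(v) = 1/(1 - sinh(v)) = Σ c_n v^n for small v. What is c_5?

181/120

Plug the Maclaurin series of the inner function into that of the outer and collect terms.
h(0) = 1
h′(0) = 1
h′′(0) = 2
h′′′(0) = 7
h^(4)(0) = 32
h^(5)(0) = 181
Dividing each by k! gives the coefficients c_0, ..., c_5.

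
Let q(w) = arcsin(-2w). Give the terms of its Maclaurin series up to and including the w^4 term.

-4*w^3/3 - 2*w

q(0) = 0
q′(0) = -2
q′′(0) = 0
q′′′(0) = -8
q^(4)(0) = 0
Then c_k = q^(k)(0)/k! gives each Taylor coefficient.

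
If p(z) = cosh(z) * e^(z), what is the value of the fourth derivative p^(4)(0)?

8

Write out both Maclaurin series and multiply, keeping only the needed powers.
From the series, [z^4] p = 1/3; multiply by 4! = 24 to get 8.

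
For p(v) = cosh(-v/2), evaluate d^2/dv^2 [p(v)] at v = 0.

The coefficient of v^2 in the expansion is 1/8, so p′′(0) = 2! * (1/8) = 1/4.

1/4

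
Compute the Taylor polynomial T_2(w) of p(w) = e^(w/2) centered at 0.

w^2/8 + w/2 + 1

Use the known series and substitute for the argument.
p(0) = 1
p′(0) = 1/2
p′′(0) = 1/4
The Taylor polynomial is Σ p^(k)(0)/k! · w^k.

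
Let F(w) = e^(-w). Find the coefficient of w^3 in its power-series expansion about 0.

-1/6

Differentiate repeatedly and evaluate at the center.
[w^0] = 1;  [w^1] = -1;  [w^2] = 1/2;  [w^3] = -1/6.
So c_3 = F′′′(0)/3! = -1/6.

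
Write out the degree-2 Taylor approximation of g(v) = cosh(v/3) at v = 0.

[v^0] = 1;  [v^1] = 0;  [v^2] = 1/18.

v^2/18 + 1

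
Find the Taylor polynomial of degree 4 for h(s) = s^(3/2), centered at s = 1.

3*(s - 1)^4/128 - (s - 1)^3/16 + 3*(s - 1)^2/8 + 3*(s - 1)/2 + 1

[(s - 1)^0] = 1;  [(s - 1)^1] = 3/2;  [(s - 1)^2] = 3/8;  [(s - 1)^3] = -1/16;  [(s - 1)^4] = 3/128.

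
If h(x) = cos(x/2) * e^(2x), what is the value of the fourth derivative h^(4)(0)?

Multiply the two series term by term and collect like powers.
The coefficient of x^4 in the expansion is 161/384, so h^(4)(0) = 4! * (161/384) = 161/16.

161/16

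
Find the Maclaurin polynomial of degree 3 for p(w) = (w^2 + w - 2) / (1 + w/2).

2*w - 2

Distribute the polynomial across the series and collect like powers.
p(0) = -2
p′(0) = 2
p′′(0) = 0
p′′′(0) = 0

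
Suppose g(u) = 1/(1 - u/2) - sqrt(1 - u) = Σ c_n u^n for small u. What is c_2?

3/8

Expand each term separately and add.
[u^0] = 0;  [u^1] = 1;  [u^2] = 3/8.
So c_2 = g′′(0)/2! = 3/8.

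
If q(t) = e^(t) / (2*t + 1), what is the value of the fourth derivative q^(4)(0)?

233

Expand 1/(denominator) as a geometric series and multiply by the numerator's series.
The coefficient of t^4 in the expansion is 233/24, so q^(4)(0) = 4! * (233/24) = 233.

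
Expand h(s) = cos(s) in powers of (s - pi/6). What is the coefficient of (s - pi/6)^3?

1/12

h(pi/6) = sqrt(3)/2
h′(pi/6) = -1/2
h′′(pi/6) = -sqrt(3)/2
h′′′(pi/6) = 1/2
Dividing each by k! gives the coefficients c_0, ..., c_3.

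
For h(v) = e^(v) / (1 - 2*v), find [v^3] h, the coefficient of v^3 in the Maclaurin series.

79/6

Expand 1/(denominator) as a geometric series and multiply by the numerator's series.
[v^0] = 1;  [v^1] = 3;  [v^2] = 13/2;  [v^3] = 79/6.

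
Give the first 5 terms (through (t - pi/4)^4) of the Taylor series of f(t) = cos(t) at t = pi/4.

Apply the Taylor formula c_k = f^(k)(a)/k!.
f(pi/4) = sqrt(2)/2
f′(pi/4) = -sqrt(2)/2
f′′(pi/4) = -sqrt(2)/2
f′′′(pi/4) = sqrt(2)/2
f^(4)(pi/4) = sqrt(2)/2
Then c_k = f^(k)(pi/4)/k! gives each Taylor coefficient.

sqrt(2)*(t - pi/4)^4/48 + sqrt(2)*(t - pi/4)^3/12 - sqrt(2)*(t - pi/4)^2/4 - sqrt(2)*(t - pi/4)/2 + sqrt(2)/2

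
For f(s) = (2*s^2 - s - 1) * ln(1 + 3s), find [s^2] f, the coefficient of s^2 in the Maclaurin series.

3/2

Distribute the polynomial across the series and collect like powers.
f(0) = 0
f′(0) = -3
f′′(0) = 3
So c_2 = f′′(0)/2! = 3/2.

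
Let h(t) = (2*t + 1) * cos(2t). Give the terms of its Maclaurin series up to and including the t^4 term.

2*t^4/3 - 4*t^3 - 2*t^2 + 2*t + 1

Shift and add copies of the series according to the polynomial's terms.
[t^0] = 1;  [t^1] = 2;  [t^2] = -2;  [t^3] = -4;  [t^4] = 2/3.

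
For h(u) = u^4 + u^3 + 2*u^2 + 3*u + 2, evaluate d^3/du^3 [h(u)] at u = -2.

-42

The coefficient of (u + 2)^3 in the expansion is -7, so h′′′(-2) = 3! * (-7) = -42.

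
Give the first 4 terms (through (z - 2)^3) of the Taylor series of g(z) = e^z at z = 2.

g(2) = e^(2)
g′(2) = e^(2)
g′′(2) = e^(2)
g′′′(2) = e^(2)
The Taylor polynomial is Σ g^(k)(2)/k! · (z - 2)^k.

(z - 2)^3*e^(2)/6 + (z - 2)^2*e^(2)/2 + (z - 2)*e^(2) + e^(2)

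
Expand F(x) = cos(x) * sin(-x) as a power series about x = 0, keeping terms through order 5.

-2*x^5/15 + 2*x^3/3 - x

Write out both Maclaurin series and multiply, keeping only the needed powers.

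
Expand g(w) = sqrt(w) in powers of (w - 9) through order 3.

g(9) = 3
g′(9) = 1/6
g′′(9) = -1/108
g′′′(9) = 1/648
Dividing each by k! gives the coefficients c_0, ..., c_3.

(w - 9)^3/3888 - (w - 9)^2/216 + (w - 9)/6 + 3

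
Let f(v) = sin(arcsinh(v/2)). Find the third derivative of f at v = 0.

-1/4

Compose series: expand the inner function first, then feed it into the outer expansion.
The coefficient of v^3 in the expansion is -1/24, so f′′′(0) = 3! * (-1/24) = -1/4.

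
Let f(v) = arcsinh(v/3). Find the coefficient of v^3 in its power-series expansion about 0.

-1/162

c_3 = f′′′(0)/3! = -1/162.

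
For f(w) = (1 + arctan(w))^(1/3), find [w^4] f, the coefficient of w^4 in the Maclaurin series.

Let u equal the inner series; expand the outer function in u and truncate.

8/243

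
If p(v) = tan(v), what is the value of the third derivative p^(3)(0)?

Apply the Taylor formula c_k = f^(k)(a)/k!.
The coefficient of v^3 in the expansion is 1/3, so p′′′(0) = 3! * (1/3) = 2.

2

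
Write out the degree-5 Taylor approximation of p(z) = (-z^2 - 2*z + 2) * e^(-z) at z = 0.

z^5/15 - z^4/12 - z^3/3 + 2*z^2 - 4*z + 2

Shift and add copies of the series according to the polynomial's terms.
p(0) = 2
p′(0) = -4
p′′(0) = 4
p′′′(0) = -2
p^(4)(0) = -2
p^(5)(0) = 8
Then c_k = p^(k)(0)/k! gives each Taylor coefficient.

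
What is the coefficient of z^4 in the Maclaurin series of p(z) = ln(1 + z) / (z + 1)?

Expand 1/(denominator) as a geometric series and multiply by the numerator's series.
p(0) = 0
p′(0) = 1
p′′(0) = -3
p′′′(0) = 11
p^(4)(0) = -50

-25/12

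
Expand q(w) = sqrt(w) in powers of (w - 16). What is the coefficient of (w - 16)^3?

1/16384

q(16) = 4
q′(16) = 1/8
q′′(16) = -1/256
q′′′(16) = 3/8192
Dividing each by k! gives the coefficients c_0, ..., c_3.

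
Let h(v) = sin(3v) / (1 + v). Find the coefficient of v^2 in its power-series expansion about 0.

Multiply the two series term by term and collect like powers.
h(0) = 0
h′(0) = 3
h′′(0) = -6
So c_2 = h′′(0)/2! = -3.

-3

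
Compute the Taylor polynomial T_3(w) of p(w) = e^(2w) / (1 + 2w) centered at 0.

Take the Cauchy product of the two expansions.
p(0) = 1
p′(0) = 0
p′′(0) = 4
p′′′(0) = -16

-8*w^3/3 + 2*w^2 + 1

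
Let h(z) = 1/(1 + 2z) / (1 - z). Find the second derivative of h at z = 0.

6

Expand each factor separately, then convolve coefficients.
From the series, [z^2] h = 3; multiply by 2! = 2 to get 6.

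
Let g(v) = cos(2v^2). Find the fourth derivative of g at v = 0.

-48

The coefficient of v^4 in the expansion is -2, so g^(4)(0) = 4! * (-2) = -48.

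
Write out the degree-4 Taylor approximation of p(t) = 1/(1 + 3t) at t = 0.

81*t^4 - 27*t^3 + 9*t^2 - 3*t + 1

Apply the Taylor formula c_k = f^(k)(a)/k!.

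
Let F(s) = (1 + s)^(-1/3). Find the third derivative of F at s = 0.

-28/27

From the series, [s^3] F = -14/81; multiply by 3! = 6 to get -28/27.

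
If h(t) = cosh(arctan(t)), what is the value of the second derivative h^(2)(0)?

Let u equal the inner series; expand the outer function in u and truncate.
From the series, [t^2] h = 1/2; multiply by 2! = 2 to get 1.

1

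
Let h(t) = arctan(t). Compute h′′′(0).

-2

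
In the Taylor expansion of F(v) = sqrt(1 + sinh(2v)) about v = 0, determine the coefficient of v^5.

Compose series: expand the inner function first, then feed it into the outer expansion.
[v^0] = 1;  [v^1] = 1;  [v^2] = -1/2;  [v^3] = 7/6;  [v^4] = -31/24;  [v^5] = 241/120.

241/120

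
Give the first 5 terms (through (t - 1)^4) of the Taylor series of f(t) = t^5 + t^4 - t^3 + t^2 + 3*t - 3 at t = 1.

6*(t - 1)^4 + 13*(t - 1)^3 + 14*(t - 1)^2 + 11*(t - 1) + 2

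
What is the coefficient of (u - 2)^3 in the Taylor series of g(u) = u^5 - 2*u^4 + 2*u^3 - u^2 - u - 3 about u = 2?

[(u - 2)^0] = 7;  [(u - 2)^1] = 35;  [(u - 2)^2] = 43;  [(u - 2)^3] = 26.

26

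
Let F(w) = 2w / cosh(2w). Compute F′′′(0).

Invert the denominator's series and multiply.
From the series, [w^3] F = -4; multiply by 3! = 6 to get -24.

-24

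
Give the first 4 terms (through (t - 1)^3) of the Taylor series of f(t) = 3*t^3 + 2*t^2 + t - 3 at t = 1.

3*(t - 1)^3 + 11*(t - 1)^2 + 14*(t - 1) + 3

f(1) = 3
f′(1) = 14
f′′(1) = 22
f′′′(1) = 18
Then c_k = f^(k)(1)/k! gives each Taylor coefficient.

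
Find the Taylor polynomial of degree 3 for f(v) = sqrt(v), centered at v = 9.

f(9) = 3
f′(9) = 1/6
f′′(9) = -1/108
f′′′(9) = 1/648
Dividing each by k! gives the coefficients c_0, ..., c_3.

(v - 9)^3/3888 - (v - 9)^2/216 + (v - 9)/6 + 3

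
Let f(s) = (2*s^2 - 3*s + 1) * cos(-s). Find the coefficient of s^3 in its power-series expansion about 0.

Multiply each power in the prefactor through the base expansion.
[s^0] = 1;  [s^1] = -3;  [s^2] = 3/2;  [s^3] = 3/2.

3/2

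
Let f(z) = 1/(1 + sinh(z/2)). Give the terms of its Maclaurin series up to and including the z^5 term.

Compose series: expand the inner function first, then feed it into the outer expansion.
f(0) = 1
f′(0) = -1/2
f′′(0) = 1/2
f′′′(0) = -7/8
f^(4)(0) = 2
f^(5)(0) = -181/32
The Taylor polynomial is Σ f^(k)(0)/k! · z^k.

-181*z^5/3840 + z^4/12 - 7*z^3/48 + z^2/4 - z/2 + 1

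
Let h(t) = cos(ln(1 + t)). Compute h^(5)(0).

Plug the Maclaurin series of the inner function into that of the outer and collect terms.
From the series, [t^5] h = 1/3; multiply by 5! = 120 to get 40.

40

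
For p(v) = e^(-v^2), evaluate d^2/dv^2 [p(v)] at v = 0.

The coefficient of v^2 in the expansion is -1, so p′′(0) = 2! * (-1) = -2.

-2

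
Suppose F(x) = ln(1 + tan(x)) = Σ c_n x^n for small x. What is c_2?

Plug the Maclaurin series of the inner function into that of the outer and collect terms.
F(0) = 0
F′(0) = 1
F′′(0) = -1

-1/2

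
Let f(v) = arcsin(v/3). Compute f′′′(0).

1/27

The coefficient of v^3 in the expansion is 1/162, so f′′′(0) = 3! * (1/162) = 1/27.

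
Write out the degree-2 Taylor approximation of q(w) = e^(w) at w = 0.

w^2/2 + w + 1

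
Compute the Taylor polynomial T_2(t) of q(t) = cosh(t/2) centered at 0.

t^2/8 + 1

Apply the Taylor formula c_k = f^(k)(a)/k!.
q(0) = 1
q′(0) = 0
q′′(0) = 1/4
Then c_k = q^(k)(0)/k! gives each Taylor coefficient.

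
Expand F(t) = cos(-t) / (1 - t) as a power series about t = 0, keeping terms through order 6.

389*t^6/720 + 13*t^5/24 + 13*t^4/24 + t^3/2 + t^2/2 + t + 1

Expand 1/(denominator) as a geometric series and multiply by the numerator's series.
F(0) = 1
F′(0) = 1
F′′(0) = 1
F′′′(0) = 3
F^(4)(0) = 13
F^(5)(0) = 65
F^(6)(0) = 389
Dividing each by k! gives the coefficients c_0, ..., c_6.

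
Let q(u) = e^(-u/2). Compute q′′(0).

The coefficient of u^2 in the expansion is 1/8, so q′′(0) = 2! * (1/8) = 1/4.

1/4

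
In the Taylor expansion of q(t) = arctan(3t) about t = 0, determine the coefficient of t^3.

-9

q(0) = 0
q′(0) = 3
q′′(0) = 0
q′′′(0) = -54
So c_3 = q′′′(0)/3! = -9.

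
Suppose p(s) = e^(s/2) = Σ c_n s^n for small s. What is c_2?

1/8

p(0) = 1
p′(0) = 1/2
p′′(0) = 1/4
Then c_k = p^(k)(0)/k! gives each Taylor coefficient.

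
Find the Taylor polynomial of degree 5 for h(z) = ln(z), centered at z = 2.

(z - 2)^5/160 - (z - 2)^4/64 + (z - 2)^3/24 - (z - 2)^2/8 + (z - 2)/2 + ln(2)

h(2) = ln(2)
h′(2) = 1/2
h′′(2) = -1/4
h′′′(2) = 1/4
h^(4)(2) = -3/8
h^(5)(2) = 3/4
Then c_k = h^(k)(2)/k! gives each Taylor coefficient.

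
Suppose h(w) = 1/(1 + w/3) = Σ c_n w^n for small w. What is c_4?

[w^0] = 1;  [w^1] = -1/3;  [w^2] = 1/9;  [w^3] = -1/27;  [w^4] = 1/81.

1/81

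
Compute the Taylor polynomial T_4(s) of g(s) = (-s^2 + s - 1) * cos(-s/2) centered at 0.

Multiply each power in the prefactor through the base expansion.
[s^0] = -1;  [s^1] = 1;  [s^2] = -7/8;  [s^3] = -1/8;  [s^4] = 47/384.

47*s^4/384 - s^3/8 - 7*s^2/8 + s - 1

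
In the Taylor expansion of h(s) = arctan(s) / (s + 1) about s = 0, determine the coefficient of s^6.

-13/15

Expand 1/(denominator) as a geometric series and multiply by the numerator's series.
h(0) = 0
h′(0) = 1
h′′(0) = -2
h′′′(0) = 4
h^(4)(0) = -16
h^(5)(0) = 104
h^(6)(0) = -624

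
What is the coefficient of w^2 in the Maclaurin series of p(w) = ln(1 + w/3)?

Apply the Taylor formula c_k = f^(k)(a)/k!.
p(0) = 0
p′(0) = 1/3
p′′(0) = -1/9

-1/18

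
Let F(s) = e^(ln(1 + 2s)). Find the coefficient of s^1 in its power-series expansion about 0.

Compose series: expand the inner function first, then feed it into the outer expansion.
So c_1 = F′(0)/1! = 2.

2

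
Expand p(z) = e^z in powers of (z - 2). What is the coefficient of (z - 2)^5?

Use the known series and substitute for the argument.
p(2) = e^(2)
p′(2) = e^(2)
p′′(2) = e^(2)
p′′′(2) = e^(2)
p^(4)(2) = e^(2)
p^(5)(2) = e^(2)
So c_5 = p^(5)(2)/5! = e^(2)/120.

e^(2)/120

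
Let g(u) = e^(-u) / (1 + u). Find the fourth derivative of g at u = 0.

Take the Cauchy product of the two expansions.
From the series, [u^4] g = 65/24; multiply by 4! = 24 to get 65.

65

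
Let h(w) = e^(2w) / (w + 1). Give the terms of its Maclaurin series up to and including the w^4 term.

Use 1/(1 - r) = Σ r^k on the denominator, then take the Cauchy product.
[w^0] = 1;  [w^1] = 1;  [w^2] = 1;  [w^3] = 1/3;  [w^4] = 1/3.

w^4/3 + w^3/3 + w^2 + w + 1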